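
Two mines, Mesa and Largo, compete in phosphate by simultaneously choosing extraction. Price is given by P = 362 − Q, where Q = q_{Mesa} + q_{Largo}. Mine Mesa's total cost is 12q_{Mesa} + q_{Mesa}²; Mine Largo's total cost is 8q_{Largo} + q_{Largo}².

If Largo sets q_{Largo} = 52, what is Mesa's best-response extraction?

Mine Mesa's profit: π = q_{Mesa}(362 − (q_{Mesa} + q_{Largo})) − 12q_{Mesa} − q_{Mesa}².
∂π/∂q_{Mesa} = 350 − 4q_{Mesa} − q_{Largo} = 0, so q_{Mesa} = 87.5 − 0.25q_{Largo}.
At q_{Largo} = 52: q_{Mesa} = 87.5 − 0.25·52 = 74.5.

74.5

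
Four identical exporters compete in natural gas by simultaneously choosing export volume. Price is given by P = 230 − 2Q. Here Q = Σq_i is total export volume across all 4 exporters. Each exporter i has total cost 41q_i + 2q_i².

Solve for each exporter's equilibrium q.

13.5

A representative exporter's profit is π_i = q_i(230 − 2Q) − 41q_i − 2q_i², with Q = q_i + Σ_{j≠i} q_j.
First-order condition: 189 − 8q_i − 2Σ_{j≠i} q_j = 0.
With identical exporters, set every q_j = q: then 189 − 8q − 6q = 0, i.e. q = 189/14 = 13.5.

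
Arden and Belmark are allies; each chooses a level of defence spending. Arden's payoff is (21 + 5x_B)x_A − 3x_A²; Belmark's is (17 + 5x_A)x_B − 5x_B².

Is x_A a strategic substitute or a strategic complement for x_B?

Expanding Arden's payoff: 21x_A + 5x_Bx_A − 3x_A².
∂π/∂x_A = 21 + 5x_B − 6x_A = 0, so x_A = 3.5 + (5/6)x_B.
The best-response slope dx_A/dx_B = 5/6 > 0: the reaction function is upward-sloping, so the choices are strategic complements.

strategic complements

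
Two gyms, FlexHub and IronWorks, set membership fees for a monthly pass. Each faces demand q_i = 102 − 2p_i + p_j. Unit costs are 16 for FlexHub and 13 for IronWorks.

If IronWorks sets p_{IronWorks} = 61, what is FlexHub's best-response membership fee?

48.75

FlexHub's profit: π = (p_{FlexHub} − 16)(102 − 2p_{FlexHub} + p_{IronWorks}).
∂π/∂p_{FlexHub} = 134 − 4p_{FlexHub} + p_{IronWorks} = 0 ⇒ p_{FlexHub} = 33.5 + 0.25p_{IronWorks}.
At p_{IronWorks} = 61: p_{FlexHub} = 33.5 + 0.25·61 = 48.75.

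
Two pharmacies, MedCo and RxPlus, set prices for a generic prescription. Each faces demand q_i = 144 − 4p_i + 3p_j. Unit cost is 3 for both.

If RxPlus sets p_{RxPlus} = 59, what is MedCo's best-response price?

41.625

MedCo's profit: π = (p_{MedCo} − 3)(144 − 4p_{MedCo} + 3p_{RxPlus}).
∂π/∂p_{MedCo} = 156 − 8p_{MedCo} + 3p_{RxPlus} = 0 ⇒ p_{MedCo} = 19.5 + 0.375p_{RxPlus}.
At p_{RxPlus} = 59: p_{MedCo} = 19.5 + 0.375·59 = 41.625.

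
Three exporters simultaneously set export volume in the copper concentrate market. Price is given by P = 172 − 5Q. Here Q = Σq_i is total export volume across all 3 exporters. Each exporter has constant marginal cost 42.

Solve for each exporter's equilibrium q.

A representative exporter's profit is π_i = q_i(172 − 5Q) − 42q_i, with Q = q_i + Σ_{j≠i} q_j.
First-order condition: 130 − 10q_i − 5Σ_{j≠i} q_j = 0.
With identical exporters, set every q_j = q: then 130 − 10q − 10q = 0, i.e. q = 130/20 = 6.5.

6.5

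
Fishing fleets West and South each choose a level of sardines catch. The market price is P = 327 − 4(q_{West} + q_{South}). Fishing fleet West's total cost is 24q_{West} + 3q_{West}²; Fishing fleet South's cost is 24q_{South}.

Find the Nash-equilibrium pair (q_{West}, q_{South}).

Fishing fleet West's profit: π = q_{West}(327 − 4(q_{West} + q_{South})) − 24q_{West} − 3q_{West}².
∂π/∂q_{West} = 303 − 14q_{West} − 4q_{South} = 0, so q_{West} = 303/14 − (2/7)q_{South}.
For South: ∂π/∂q_{South} = 303 − 8q_{South} − 4q_{West} = 0 ⇒ q_{South} = 37.875 − 0.5q_{West}.
Solving the two reaction functions simultaneously: (1 − (−2/7)(−0.5))q_{West} = 303/14 − (2/7)·37.875, so (6/7)q_{West} = 303/28 and q_{West} = 12.625.
Then q_{South} = 37.875 − 0.5·12.625 = 31.5625.

12.625, 31.5625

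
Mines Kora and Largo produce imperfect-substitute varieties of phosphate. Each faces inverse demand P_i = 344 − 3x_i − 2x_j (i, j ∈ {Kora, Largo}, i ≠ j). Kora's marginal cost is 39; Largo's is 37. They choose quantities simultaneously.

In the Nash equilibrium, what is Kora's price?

153

Mine Kora's profit: π = x_{Kora}(344 − 3x_{Kora} − 2x_{Largo}) − 39x_{Kora}.
∂π/∂x_{Kora} = 305 − 6x_{Kora} − 2x_{Largo} = 0 ⇒ x_{Kora} = 305/6 − (1/3)x_{Largo}.
Similarly x_{Largo} = 307/6 − (1/3)x_{Kora}.
Plugging x_{Largo} into Kora's best response: x_{Kora} = 305/6 − (1/3)(307/6 − (1/3)x_{Kora}) ⇒ (8/9)x_{Kora} = 304/9, so x_{Kora} = 38.
Then x_{Largo} = 307/6 − (1/3)·38 = 38.5.
P_{Kora} = 344 − 3·38 − 2·38.5 = 153.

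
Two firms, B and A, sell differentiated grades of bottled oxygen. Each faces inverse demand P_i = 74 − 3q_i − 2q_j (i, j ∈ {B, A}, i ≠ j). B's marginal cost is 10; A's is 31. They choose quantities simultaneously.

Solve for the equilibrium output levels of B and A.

Firm B's profit: π = q_B(74 − 3q_B − 2q_A) − 10q_B.
∂π/∂q_B = 64 − 6q_B − 2q_A = 0 ⇒ q_B = 32/3 − (1/3)q_A.
Similarly q_A = 43/6 − (1/3)q_B.
Plugging q_A into B's best response: q_B = 32/3 − (1/3)(43/6 − (1/3)q_B) ⇒ (8/9)q_B = 149/18, so q_B = 9.3125.
Then q_A = 43/6 − (1/3)·9.3125 = 4.0625.

9.3125, 4.0625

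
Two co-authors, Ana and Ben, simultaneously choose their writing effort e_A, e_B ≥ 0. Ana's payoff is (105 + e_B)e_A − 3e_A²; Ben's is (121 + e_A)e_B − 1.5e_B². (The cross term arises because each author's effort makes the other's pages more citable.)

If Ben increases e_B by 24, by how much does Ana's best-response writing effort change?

4

Expanding Ana's payoff: 105e_A + e_Be_A − 3e_A².
∂π/∂e_A = 105 + e_B − 6e_A = 0, so e_A = 17.5 + (1/6)e_B.
The reaction-function slope is 1/6, so a 24-unit rise in e_B moves e_A by 1/6 × 24 = 4. Ana's best response rises — the actions are strategic complements.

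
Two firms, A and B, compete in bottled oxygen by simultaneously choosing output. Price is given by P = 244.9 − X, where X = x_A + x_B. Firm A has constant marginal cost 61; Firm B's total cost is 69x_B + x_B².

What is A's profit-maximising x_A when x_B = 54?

Firm A's profit: π = x_A(244.9 − (x_A + x_B)) − 61x_A.
∂π/∂x_A = 183.9 − 2x_A − x_B = 0, so x_A = 91.95 − 0.5x_B.
At x_B = 54: x_A = 91.95 − 0.5·54 = 64.95.

64.95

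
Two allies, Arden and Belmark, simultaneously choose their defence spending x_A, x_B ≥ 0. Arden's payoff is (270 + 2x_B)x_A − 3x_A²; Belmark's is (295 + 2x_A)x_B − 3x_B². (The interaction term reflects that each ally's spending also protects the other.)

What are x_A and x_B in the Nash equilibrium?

69.0625, 72.1875

Expanding Arden's payoff: 270x_A + 2x_Bx_A − 3x_A².
∂π/∂x_A = 270 + 2x_B − 6x_A = 0, so x_A = 45 + (1/3)x_B.
Likewise for Belmark: x_B = 295/6 + (1/3)x_A.
Plugging x_B into Arden's best response: x_A = 45 + (1/3)(295/6 + (1/3)x_A) ⇒ (8/9)x_A = 1105/18, so x_A = 69.0625.
Then x_B = 295/6 + (1/3)·69.0625 = 72.1875.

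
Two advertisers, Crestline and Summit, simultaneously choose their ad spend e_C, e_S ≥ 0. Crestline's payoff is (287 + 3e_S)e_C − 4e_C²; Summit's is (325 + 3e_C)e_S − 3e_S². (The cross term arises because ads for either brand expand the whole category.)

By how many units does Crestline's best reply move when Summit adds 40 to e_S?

15

Expanding Crestline's payoff: 287e_C + 3e_Se_C − 4e_C².
∂π/∂e_C = 287 + 3e_S − 8e_C = 0, so e_C = 35.875 + 0.375e_S.
The reaction-function slope is 0.375, so a 40-unit rise in e_S moves e_C by 0.375 × 40 = 15. Crestline's best response rises — the actions are strategic complements.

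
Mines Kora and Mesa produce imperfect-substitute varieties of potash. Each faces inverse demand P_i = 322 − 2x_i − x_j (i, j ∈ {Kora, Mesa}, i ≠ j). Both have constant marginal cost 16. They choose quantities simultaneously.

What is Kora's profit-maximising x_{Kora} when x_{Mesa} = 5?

75.25

Mine Kora's profit: π = x_{Kora}(322 − 2x_{Kora} − x_{Mesa}) − 16x_{Kora}.
∂π/∂x_{Kora} = 306 − 4x_{Kora} − x_{Mesa} = 0 ⇒ x_{Kora} = 76.5 − 0.25x_{Mesa}.
At x_{Mesa} = 5: x_{Kora} = 76.5 − 0.25·5 = 75.25.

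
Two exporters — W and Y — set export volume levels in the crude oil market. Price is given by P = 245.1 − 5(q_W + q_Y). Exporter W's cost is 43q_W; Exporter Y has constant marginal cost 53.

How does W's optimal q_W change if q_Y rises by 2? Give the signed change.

Exporter W's profit: π = q_W(245.1 − 5(q_W + q_Y)) − 43q_W.
∂π/∂q_W = 202.1 − 10q_W − 5q_Y = 0, so q_W = 20.21 − 0.5q_Y.
The reaction-function slope is −0.5, so a 2-unit rise in q_Y moves q_W by −0.5 × 2 = −1. W's best response falls — the actions are strategic substitutes.

-1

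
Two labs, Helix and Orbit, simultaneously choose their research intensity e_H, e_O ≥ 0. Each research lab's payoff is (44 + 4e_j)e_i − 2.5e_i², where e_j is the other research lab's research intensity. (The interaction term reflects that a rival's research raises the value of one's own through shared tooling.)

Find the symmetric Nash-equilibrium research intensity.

Helix's payoff is (44 + 4e_O)e_H − 2.5e_H².
∂π/∂e_H = 44 + 4e_O − 5e_H = 0, so e_H = 8.8 + 0.8e_O.
By symmetry e_O = e_H; substituting into the reaction function, 0.2e_H = 8.8 and e_H = 44.

44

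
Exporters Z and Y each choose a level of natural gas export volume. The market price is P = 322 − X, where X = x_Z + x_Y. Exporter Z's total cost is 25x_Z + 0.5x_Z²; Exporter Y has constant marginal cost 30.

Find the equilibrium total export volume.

Exporter Z's profit: π = x_Z(322 − (x_Z + x_Y)) − 25x_Z − 0.5x_Z².
∂π/∂x_Z = 297 − 3x_Z − x_Y = 0, so x_Z = 99 − (1/3)x_Y.
For Y: ∂π/∂x_Y = 292 − 2x_Y − x_Z = 0 ⇒ x_Y = 146 − 0.5x_Z.
Substituting the second reaction function into the first: x_Z = 99 − (1/3)(146 − 0.5x_Z), which gives (5/6)x_Z = 151/3 ⇒ x_Z = 60.4.
Then x_Y = 146 − 0.5·60.4 = 115.8.
Total export volume: 60.4 + 115.8 = 176.2.

176.2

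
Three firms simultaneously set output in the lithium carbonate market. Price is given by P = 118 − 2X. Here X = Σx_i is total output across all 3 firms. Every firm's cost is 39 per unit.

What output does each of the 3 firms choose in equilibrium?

A representative firm's profit is π_i = x_i(118 − 2X) − 39x_i, with X = x_i + Σ_{j≠i} x_j.
First-order condition: 79 − 4x_i − 2Σ_{j≠i} x_j = 0.
In a symmetric equilibrium every firm chooses the same x, so Σ_{j≠i} x_j = 2x. The condition becomes 79 − 8x = 0, giving x = 79/8 = 9.875.

9.875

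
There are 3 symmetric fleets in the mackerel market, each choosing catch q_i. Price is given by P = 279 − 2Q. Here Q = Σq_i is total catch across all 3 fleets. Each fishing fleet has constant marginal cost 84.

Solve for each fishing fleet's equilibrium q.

24.375

A representative fishing fleet's profit is π_i = q_i(279 − 2Q) − 84q_i, with Q = q_i + Σ_{j≠i} q_j.
First-order condition: 195 − 4q_i − 2Σ_{j≠i} q_j = 0.
In a symmetric equilibrium every fishing fleet chooses the same q, so Σ_{j≠i} q_j = 2q. The condition becomes 195 − 8q = 0, giving q = 195/8 = 24.375.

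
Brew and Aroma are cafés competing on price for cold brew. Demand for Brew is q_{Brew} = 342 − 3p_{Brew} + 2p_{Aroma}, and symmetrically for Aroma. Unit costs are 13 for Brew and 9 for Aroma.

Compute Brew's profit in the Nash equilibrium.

Brew's profit: π = (p_{Brew} − 13)(342 − 3p_{Brew} + 2p_{Aroma}).
∂π/∂p_{Brew} = 381 − 6p_{Brew} + 2p_{Aroma} = 0 ⇒ p_{Brew} = 63.5 + (1/3)p_{Aroma}.
Similarly p_{Aroma} = 61.5 + (1/3)p_{Brew}.
Plugging p_{Aroma} into Brew's best response: p_{Brew} = 63.5 + (1/3)(61.5 + (1/3)p_{Brew}) ⇒ (8/9)p_{Brew} = 84, so p_{Brew} = 94.5.
Then p_{Aroma} = 61.5 + (1/3)·94.5 = 93.
q_{Brew} = 342 − 3·94.5 + 2·93 = 244.5.
Profit = (94.5 − 13)·244.5 = 19926.75.

19926.75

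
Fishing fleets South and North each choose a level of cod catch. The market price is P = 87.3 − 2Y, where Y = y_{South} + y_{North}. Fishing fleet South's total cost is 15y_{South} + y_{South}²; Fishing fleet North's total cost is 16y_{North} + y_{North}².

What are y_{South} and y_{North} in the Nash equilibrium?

Fishing fleet South's profit: π = y_{South}(87.3 − 2(y_{South} + y_{North})) − 15y_{South} − y_{South}².
∂π/∂y_{South} = 72.3 − 6y_{South} − 2y_{North} = 0, so y_{South} = 12.05 − (1/3)y_{North}.
By the same steps for North: y_{North} = 713/60 − (1/3)y_{South}.
Solving the two reaction functions simultaneously: (1 − (−1/3)(−1/3))y_{South} = 12.05 − (1/3)·(713/60), so (8/9)y_{South} = 364/45 and y_{South} = 9.1.
Then y_{North} = 713/60 − (1/3)·9.1 = 8.85.

9.1, 8.85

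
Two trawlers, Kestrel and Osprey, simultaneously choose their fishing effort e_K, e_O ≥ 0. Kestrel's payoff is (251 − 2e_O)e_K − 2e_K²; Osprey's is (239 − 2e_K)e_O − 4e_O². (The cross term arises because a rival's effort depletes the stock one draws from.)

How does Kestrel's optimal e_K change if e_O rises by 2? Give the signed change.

-1

Expanding Kestrel's payoff: 251e_K − 2e_Oe_K − 2e_K².
∂π/∂e_K = 251 − 2e_O − 4e_K = 0, so e_K = 62.75 − 0.5e_O.
The reaction-function slope is −0.5, so a 2-unit rise in e_O moves e_K by −0.5 × 2 = −1. Kestrel's best response falls — the actions are strategic substitutes.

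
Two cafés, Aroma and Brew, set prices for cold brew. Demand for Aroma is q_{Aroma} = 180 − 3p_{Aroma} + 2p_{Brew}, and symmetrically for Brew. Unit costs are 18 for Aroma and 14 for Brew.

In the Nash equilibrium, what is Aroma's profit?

4740.1875

Aroma's profit: π = (p_{Aroma} − 18)(180 − 3p_{Aroma} + 2p_{Brew}).
∂π/∂p_{Aroma} = 234 − 6p_{Aroma} + 2p_{Brew} = 0 ⇒ p_{Aroma} = 39 + (1/3)p_{Brew}.
Similarly p_{Brew} = 37 + (1/3)p_{Aroma}.
Substituting the second reaction function into the first: p_{Aroma} = 39 + (1/3)(37 + (1/3)p_{Aroma}), which gives (8/9)p_{Aroma} = 154/3 ⇒ p_{Aroma} = 57.75.
Then p_{Brew} = 37 + (1/3)·57.75 = 56.25.
q_{Aroma} = 180 − 3·57.75 + 2·56.25 = 119.25.
Profit = (57.75 − 18)·119.25 = 4740.1875.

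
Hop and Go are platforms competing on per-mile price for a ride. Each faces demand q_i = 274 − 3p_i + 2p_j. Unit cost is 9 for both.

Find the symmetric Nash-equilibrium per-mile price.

75.25

Hop's profit: π = (p_{Hop} − 9)(274 − 3p_{Hop} + 2p_{Go}).
∂π/∂p_{Hop} = 301 − 6p_{Hop} + 2p_{Go} = 0 ⇒ p_{Hop} = 301/6 + (1/3)p_{Go}.
The game is symmetric, so in equilibrium p_{Go} = p_{Hop}: the reaction function gives (2/3)p_{Hop} = 301/6, hence p_{Hop} = 75.25.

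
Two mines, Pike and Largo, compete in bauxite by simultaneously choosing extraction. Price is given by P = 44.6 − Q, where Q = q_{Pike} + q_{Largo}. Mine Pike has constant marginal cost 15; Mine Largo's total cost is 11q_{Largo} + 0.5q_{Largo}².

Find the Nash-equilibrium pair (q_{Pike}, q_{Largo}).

Mine Pike's profit: π = q_{Pike}(44.6 − (q_{Pike} + q_{Largo})) − 15q_{Pike}.
∂π/∂q_{Pike} = 29.6 − 2q_{Pike} − q_{Largo} = 0, so q_{Pike} = 14.8 − 0.5q_{Largo}.
For Largo: ∂π/∂q_{Largo} = 33.6 − 3q_{Largo} − q_{Pike} = 0 ⇒ q_{Largo} = 11.2 − (1/3)q_{Pike}.
Solving the two reaction functions simultaneously: (1 − (−0.5)(−1/3))q_{Pike} = 14.8 − 0.5·11.2, so (5/6)q_{Pike} = 9.2 and q_{Pike} = 11.04.
Then q_{Largo} = 11.2 − (1/3)·11.04 = 7.52.

11.04, 7.52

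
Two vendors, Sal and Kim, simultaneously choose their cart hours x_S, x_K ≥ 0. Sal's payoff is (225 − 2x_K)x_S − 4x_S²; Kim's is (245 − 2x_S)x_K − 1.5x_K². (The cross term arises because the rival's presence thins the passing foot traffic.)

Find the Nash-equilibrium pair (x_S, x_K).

Expanding Sal's payoff: 225x_S − 2x_Kx_S − 4x_S².
∂π/∂x_S = 225 − 2x_K − 8x_S = 0, so x_S = 28.125 − 0.25x_K.
Likewise for Kim: x_K = 245/3 − (2/3)x_S.
Plugging x_K into Sal's best response: x_S = 28.125 − 0.25(245/3 − (2/3)x_S) ⇒ (5/6)x_S = 185/24, so x_S = 9.25.
Then x_K = 245/3 − (2/3)·9.25 = 75.5.

9.25, 75.5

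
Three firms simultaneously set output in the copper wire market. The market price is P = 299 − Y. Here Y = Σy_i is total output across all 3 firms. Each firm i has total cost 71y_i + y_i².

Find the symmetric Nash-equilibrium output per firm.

A representative firm's profit is π_i = y_i(299 − Y) − 71y_i − y_i², with Y = y_i + Σ_{j≠i} y_j.
First-order condition: 228 − 4y_i − Σ_{j≠i} y_j = 0.
Imposing symmetry (y_j = y for all j) turns Σ_{j≠i} y_j into 2y, so 228 = 6y and y = 38.

38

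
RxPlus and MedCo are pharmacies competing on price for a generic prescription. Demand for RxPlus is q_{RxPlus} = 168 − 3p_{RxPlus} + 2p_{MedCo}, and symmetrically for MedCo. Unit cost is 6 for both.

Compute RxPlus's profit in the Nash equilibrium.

4920.75

RxPlus's profit: π = (p_{RxPlus} − 6)(168 − 3p_{RxPlus} + 2p_{MedCo}).
∂π/∂p_{RxPlus} = 186 − 6p_{RxPlus} + 2p_{MedCo} = 0 ⇒ p_{RxPlus} = 31 + (1/3)p_{MedCo}.
By symmetry p_{MedCo} = p_{RxPlus}; substituting into the reaction function, (2/3)p_{RxPlus} = 31 and p_{RxPlus} = 46.5.
q_{RxPlus} = 168 − 3·46.5 + 2·46.5 = 121.5.
Profit = (46.5 − 6)·121.5 = 4920.75.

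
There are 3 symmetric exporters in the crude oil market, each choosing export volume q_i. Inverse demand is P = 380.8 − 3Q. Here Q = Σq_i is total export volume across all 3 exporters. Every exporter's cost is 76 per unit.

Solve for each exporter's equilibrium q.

A representative exporter's profit is π_i = q_i(380.8 − 3Q) − 76q_i, with Q = q_i + Σ_{j≠i} q_j.
First-order condition: 304.8 − 6q_i − 3Σ_{j≠i} q_j = 0.
In a symmetric equilibrium every exporter chooses the same q, so Σ_{j≠i} q_j = 2q. The condition becomes 304.8 − 12q = 0, giving q = 304.8/12 = 25.4.

25.4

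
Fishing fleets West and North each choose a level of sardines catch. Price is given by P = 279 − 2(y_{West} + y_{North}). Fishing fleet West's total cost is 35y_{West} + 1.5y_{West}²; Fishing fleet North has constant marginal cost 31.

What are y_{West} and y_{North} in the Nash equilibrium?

20, 52

Fishing fleet West's profit: π = y_{West}(279 − 2(y_{West} + y_{North})) − 35y_{West} − 1.5y_{West}².
∂π/∂y_{West} = 244 − 7y_{West} − 2y_{North} = 0, so y_{West} = 244/7 − (2/7)y_{North}.
For North: ∂π/∂y_{North} = 248 − 4y_{North} − 2y_{West} = 0 ⇒ y_{North} = 62 − 0.5y_{West}.
Plugging y_{North} into West's best response: y_{West} = 244/7 − (2/7)(62 − 0.5y_{West}) ⇒ (6/7)y_{West} = 120/7, so y_{West} = 20.
Then y_{North} = 62 − 0.5·20 = 52.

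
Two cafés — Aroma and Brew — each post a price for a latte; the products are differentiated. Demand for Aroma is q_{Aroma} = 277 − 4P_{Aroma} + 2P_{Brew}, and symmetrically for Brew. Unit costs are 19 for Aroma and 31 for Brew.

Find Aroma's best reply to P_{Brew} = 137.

Aroma's profit: π = (P_{Aroma} − 19)(277 − 4P_{Aroma} + 2P_{Brew}).
∂π/∂P_{Aroma} = 353 − 8P_{Aroma} + 2P_{Brew} = 0 ⇒ P_{Aroma} = 44.125 + 0.25P_{Brew}.
At P_{Brew} = 137: P_{Aroma} = 44.125 + 0.25·137 = 78.375.

78.375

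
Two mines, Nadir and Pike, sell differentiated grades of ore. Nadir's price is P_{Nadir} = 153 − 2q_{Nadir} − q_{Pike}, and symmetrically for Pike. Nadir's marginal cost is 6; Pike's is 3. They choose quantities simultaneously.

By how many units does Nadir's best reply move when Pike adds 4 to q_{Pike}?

Mine Nadir's profit: π = q_{Nadir}(153 − 2q_{Nadir} − q_{Pike}) − 6q_{Nadir}.
∂π/∂q_{Nadir} = 147 − 4q_{Nadir} − q_{Pike} = 0 ⇒ q_{Nadir} = 36.75 − 0.25q_{Pike}.
The reaction-function slope is −0.25, so a 4-unit rise in q_{Pike} moves q_{Nadir} by −0.25 × 4 = −1. Nadir's best response falls — the actions are strategic substitutes.

-1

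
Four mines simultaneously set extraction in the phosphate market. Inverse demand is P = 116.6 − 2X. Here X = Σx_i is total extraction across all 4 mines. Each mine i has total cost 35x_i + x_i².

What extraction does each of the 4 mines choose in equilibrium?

6.8

A representative mine's profit is π_i = x_i(116.6 − 2X) − 35x_i − x_i², with X = x_i + Σ_{j≠i} x_j.
First-order condition: 81.6 − 6x_i − 2Σ_{j≠i} x_j = 0.
With identical mines, set every x_j = x: then 81.6 − 6x − 6x = 0, i.e. x = 81.6/12 = 6.8.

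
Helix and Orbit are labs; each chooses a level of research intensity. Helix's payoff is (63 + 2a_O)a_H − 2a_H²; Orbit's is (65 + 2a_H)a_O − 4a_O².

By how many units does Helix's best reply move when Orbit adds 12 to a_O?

6

Expanding Helix's payoff: 63a_H + 2a_Oa_H − 2a_H².
∂π/∂a_H = 63 + 2a_O − 4a_H = 0, so a_H = 15.75 + 0.5a_O.
The reaction-function slope is 0.5, so a 12-unit rise in a_O moves a_H by 0.5 × 12 = 6. Helix's best response rises — the actions are strategic complements.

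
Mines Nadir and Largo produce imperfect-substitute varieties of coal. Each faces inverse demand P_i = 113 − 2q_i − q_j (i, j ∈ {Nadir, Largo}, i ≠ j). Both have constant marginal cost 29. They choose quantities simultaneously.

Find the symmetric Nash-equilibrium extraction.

16.8

Mine Nadir's profit: π = q_{Nadir}(113 − 2q_{Nadir} − q_{Largo}) − 29q_{Nadir}.
∂π/∂q_{Nadir} = 84 − 4q_{Nadir} − q_{Largo} = 0 ⇒ q_{Nadir} = 21 − 0.25q_{Largo}.
The game is symmetric, so in equilibrium q_{Largo} = q_{Nadir}: the reaction function gives 1.25q_{Nadir} = 21, hence q_{Nadir} = 16.8.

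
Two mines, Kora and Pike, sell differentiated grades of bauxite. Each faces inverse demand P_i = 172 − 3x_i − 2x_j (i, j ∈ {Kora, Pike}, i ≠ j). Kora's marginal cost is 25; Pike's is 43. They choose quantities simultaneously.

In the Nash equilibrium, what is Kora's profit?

1140.75

Mine Kora's profit: π = x_{Kora}(172 − 3x_{Kora} − 2x_{Pike}) − 25x_{Kora}.
∂π/∂x_{Kora} = 147 − 6x_{Kora} − 2x_{Pike} = 0 ⇒ x_{Kora} = 24.5 − (1/3)x_{Pike}.
Similarly x_{Pike} = 21.5 − (1/3)x_{Kora}.
Plugging x_{Pike} into Kora's best response: x_{Kora} = 24.5 − (1/3)(21.5 − (1/3)x_{Kora}) ⇒ (8/9)x_{Kora} = 52/3, so x_{Kora} = 19.5.
Then x_{Pike} = 21.5 − (1/3)·19.5 = 15.
P_{Kora} = 172 − 3·19.5 − 2·15 = 83.5.
Profit = (83.5 − 25)·19.5 = 1140.75.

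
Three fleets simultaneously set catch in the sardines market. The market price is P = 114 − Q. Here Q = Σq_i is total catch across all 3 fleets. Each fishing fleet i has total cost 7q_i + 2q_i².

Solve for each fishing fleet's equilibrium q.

13.375

A representative fishing fleet's profit is π_i = q_i(114 − Q) − 7q_i − 2q_i², with Q = q_i + Σ_{j≠i} q_j.
First-order condition: 107 − 6q_i − Σ_{j≠i} q_j = 0.
With identical fishing fleets, set every q_j = q: then 107 − 6q − 2q = 0, i.e. q = 107/8 = 13.375.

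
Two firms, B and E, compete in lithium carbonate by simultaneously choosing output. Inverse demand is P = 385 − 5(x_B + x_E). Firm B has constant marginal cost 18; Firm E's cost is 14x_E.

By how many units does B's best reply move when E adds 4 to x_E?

-2

Firm B's profit: π = x_B(385 − 5(x_B + x_E)) − 18x_B.
∂π/∂x_B = 367 − 10x_B − 5x_E = 0, so x_B = 36.7 − 0.5x_E.
The reaction-function slope is −0.5, so a 4-unit rise in x_E moves x_B by −0.5 × 4 = −2. B's best response falls — the actions are strategic substitutes.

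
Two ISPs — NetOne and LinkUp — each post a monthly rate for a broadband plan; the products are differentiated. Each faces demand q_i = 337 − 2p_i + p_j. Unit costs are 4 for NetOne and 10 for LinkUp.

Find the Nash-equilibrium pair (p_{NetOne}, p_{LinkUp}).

NetOne's profit: π = (p_{NetOne} − 4)(337 − 2p_{NetOne} + p_{LinkUp}).
∂π/∂p_{NetOne} = 345 − 4p_{NetOne} + p_{LinkUp} = 0 ⇒ p_{NetOne} = 86.25 + 0.25p_{LinkUp}.
Similarly p_{LinkUp} = 89.25 + 0.25p_{NetOne}.
Plugging p_{LinkUp} into NetOne's best response: p_{NetOne} = 86.25 + 0.25(89.25 + 0.25p_{NetOne}) ⇒ 0.9375p_{NetOne} = 108.5625, so p_{NetOne} = 115.8.
Then p_{LinkUp} = 89.25 + 0.25·115.8 = 118.2.

115.8, 118.2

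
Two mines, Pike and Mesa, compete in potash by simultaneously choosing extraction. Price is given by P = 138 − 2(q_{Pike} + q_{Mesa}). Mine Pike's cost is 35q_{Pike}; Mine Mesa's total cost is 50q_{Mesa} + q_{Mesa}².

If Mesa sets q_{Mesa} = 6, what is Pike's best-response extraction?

Mine Pike's profit: π = q_{Pike}(138 − 2(q_{Pike} + q_{Mesa})) − 35q_{Pike}.
∂π/∂q_{Pike} = 103 − 4q_{Pike} − 2q_{Mesa} = 0, so q_{Pike} = 25.75 − 0.5q_{Mesa}.
At q_{Mesa} = 6: q_{Pike} = 25.75 − 0.5·6 = 22.75.

22.75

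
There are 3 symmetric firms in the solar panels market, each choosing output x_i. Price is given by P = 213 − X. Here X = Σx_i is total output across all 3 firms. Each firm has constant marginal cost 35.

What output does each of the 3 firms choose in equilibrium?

A representative firm's profit is π_i = x_i(213 − X) − 35x_i, with X = x_i + Σ_{j≠i} x_j.
First-order condition: 178 − 2x_i − Σ_{j≠i} x_j = 0.
In a symmetric equilibrium every firm chooses the same x, so Σ_{j≠i} x_j = 2x. The condition becomes 178 − 4x = 0, giving x = 178/4 = 44.5.

44.5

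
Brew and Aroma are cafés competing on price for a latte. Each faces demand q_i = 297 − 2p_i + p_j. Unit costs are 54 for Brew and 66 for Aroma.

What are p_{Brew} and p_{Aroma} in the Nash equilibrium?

136.6, 141.4

Brew's profit: π = (p_{Brew} − 54)(297 − 2p_{Brew} + p_{Aroma}).
∂π/∂p_{Brew} = 405 − 4p_{Brew} + p_{Aroma} = 0 ⇒ p_{Brew} = 101.25 + 0.25p_{Aroma}.
Similarly p_{Aroma} = 107.25 + 0.25p_{Brew}.
Solving the two reaction functions simultaneously: (1 − (0.25)(0.25))p_{Brew} = 101.25 + 0.25·107.25, so 0.9375p_{Brew} = 128.0625 and p_{Brew} = 136.6.
Then p_{Aroma} = 107.25 + 0.25·136.6 = 141.4.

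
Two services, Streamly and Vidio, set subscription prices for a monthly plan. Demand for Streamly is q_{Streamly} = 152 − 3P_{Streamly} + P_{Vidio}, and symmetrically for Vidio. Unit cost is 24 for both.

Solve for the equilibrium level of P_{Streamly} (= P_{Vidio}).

44.8

Streamly's profit: π = (P_{Streamly} − 24)(152 − 3P_{Streamly} + P_{Vidio}).
∂π/∂P_{Streamly} = 224 − 6P_{Streamly} + P_{Vidio} = 0 ⇒ P_{Streamly} = 112/3 + (1/6)P_{Vidio}.
By symmetry P_{Vidio} = P_{Streamly}; substituting into the reaction function, (5/6)P_{Streamly} = 112/3 and P_{Streamly} = 44.8.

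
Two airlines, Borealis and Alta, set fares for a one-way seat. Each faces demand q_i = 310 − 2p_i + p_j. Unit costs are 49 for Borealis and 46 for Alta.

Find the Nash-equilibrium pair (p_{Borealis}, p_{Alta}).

Borealis's profit: π = (p_{Borealis} − 49)(310 − 2p_{Borealis} + p_{Alta}).
∂π/∂p_{Borealis} = 408 − 4p_{Borealis} + p_{Alta} = 0 ⇒ p_{Borealis} = 102 + 0.25p_{Alta}.
Similarly p_{Alta} = 100.5 + 0.25p_{Borealis}.
Solving the two reaction functions simultaneously: (1 − (0.25)(0.25))p_{Borealis} = 102 + 0.25·100.5, so 0.9375p_{Borealis} = 127.125 and p_{Borealis} = 135.6.
Then p_{Alta} = 100.5 + 0.25·135.6 = 134.4.

135.6, 134.4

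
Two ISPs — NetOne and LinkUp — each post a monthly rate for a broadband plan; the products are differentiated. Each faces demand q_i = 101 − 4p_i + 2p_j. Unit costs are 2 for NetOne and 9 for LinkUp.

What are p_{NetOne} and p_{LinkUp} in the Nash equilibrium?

19.1, 21.9

NetOne's profit: π = (p_{NetOne} − 2)(101 − 4p_{NetOne} + 2p_{LinkUp}).
∂π/∂p_{NetOne} = 109 − 8p_{NetOne} + 2p_{LinkUp} = 0 ⇒ p_{NetOne} = 13.625 + 0.25p_{LinkUp}.
Similarly p_{LinkUp} = 17.125 + 0.25p_{NetOne}.
Solving the two reaction functions simultaneously: (1 − (0.25)(0.25))p_{NetOne} = 13.625 + 0.25·17.125, so 0.9375p_{NetOne} = 573/32 and p_{NetOne} = 19.1.
Then p_{LinkUp} = 17.125 + 0.25·19.1 = 21.9.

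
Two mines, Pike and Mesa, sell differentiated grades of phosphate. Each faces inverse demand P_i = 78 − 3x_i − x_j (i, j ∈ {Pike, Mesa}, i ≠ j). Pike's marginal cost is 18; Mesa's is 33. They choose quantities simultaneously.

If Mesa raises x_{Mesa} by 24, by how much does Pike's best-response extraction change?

-4

Mine Pike's profit: π = x_{Pike}(78 − 3x_{Pike} − x_{Mesa}) − 18x_{Pike}.
∂π/∂x_{Pike} = 60 − 6x_{Pike} − x_{Mesa} = 0 ⇒ x_{Pike} = 10 − (1/6)x_{Mesa}.
The reaction-function slope is −1/6, so a 24-unit rise in x_{Mesa} moves x_{Pike} by −1/6 × 24 = −4. Pike's best response falls — the actions are strategic substitutes.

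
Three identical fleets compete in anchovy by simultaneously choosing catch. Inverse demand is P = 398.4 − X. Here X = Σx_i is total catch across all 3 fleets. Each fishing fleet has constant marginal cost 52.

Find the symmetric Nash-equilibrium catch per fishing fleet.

86.6

A representative fishing fleet's profit is π_i = x_i(398.4 − X) − 52x_i, with X = x_i + Σ_{j≠i} x_j.
First-order condition: 346.4 − 2x_i − Σ_{j≠i} x_j = 0.
In a symmetric equilibrium every fishing fleet chooses the same x, so Σ_{j≠i} x_j = 2x. The condition becomes 346.4 − 4x = 0, giving x = 346.4/4 = 86.6.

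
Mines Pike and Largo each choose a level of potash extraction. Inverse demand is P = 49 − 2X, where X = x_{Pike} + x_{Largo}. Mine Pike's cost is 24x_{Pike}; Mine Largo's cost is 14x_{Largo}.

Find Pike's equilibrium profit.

12.5

Mine Pike's profit: π = x_{Pike}(49 − 2(x_{Pike} + x_{Largo})) − 24x_{Pike}.
∂π/∂x_{Pike} = 25 − 4x_{Pike} − 2x_{Largo} = 0, so x_{Pike} = 6.25 − 0.5x_{Largo}.
By the same steps for Largo: x_{Largo} = 8.75 − 0.5x_{Pike}.
Substituting the second reaction function into the first: x_{Pike} = 6.25 − 0.5(8.75 − 0.5x_{Pike}), which gives 0.75x_{Pike} = 1.875 ⇒ x_{Pike} = 2.5.
Then x_{Largo} = 8.75 − 0.5·2.5 = 7.5.
Price P = 49 − 2·10 = 29.
Pike's profit: (29 − 24)·2.5 = 12.5.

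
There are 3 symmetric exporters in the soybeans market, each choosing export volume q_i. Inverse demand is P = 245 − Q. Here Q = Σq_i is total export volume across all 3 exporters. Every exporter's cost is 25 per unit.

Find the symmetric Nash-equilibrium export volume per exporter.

A representative exporter's profit is π_i = q_i(245 − Q) − 25q_i, with Q = q_i + Σ_{j≠i} q_j.
First-order condition: 220 − 2q_i − Σ_{j≠i} q_j = 0.
In a symmetric equilibrium every exporter chooses the same q, so Σ_{j≠i} q_j = 2q. The condition becomes 220 − 4q = 0, giving q = 220/4 = 55.

55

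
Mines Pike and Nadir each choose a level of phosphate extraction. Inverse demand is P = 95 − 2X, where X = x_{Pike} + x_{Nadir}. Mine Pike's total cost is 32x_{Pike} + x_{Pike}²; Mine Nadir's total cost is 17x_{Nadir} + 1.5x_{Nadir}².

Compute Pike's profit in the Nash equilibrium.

168.75

Mine Pike's profit: π = x_{Pike}(95 − 2(x_{Pike} + x_{Nadir})) − 32x_{Pike} − x_{Pike}².
∂π/∂x_{Pike} = 63 − 6x_{Pike} − 2x_{Nadir} = 0, so x_{Pike} = 10.5 − (1/3)x_{Nadir}.
For Nadir: ∂π/∂x_{Nadir} = 78 − 7x_{Nadir} − 2x_{Pike} = 0 ⇒ x_{Nadir} = 78/7 − (2/7)x_{Pike}.
Substituting the second reaction function into the first: x_{Pike} = 10.5 − (1/3)(78/7 − (2/7)x_{Pike}), which gives (19/21)x_{Pike} = 95/14 ⇒ x_{Pike} = 7.5.
Then x_{Nadir} = 78/7 − (2/7)·7.5 = 9.
Price P = 95 − 2·16.5 = 62.
Pike's profit: (62 − 32)·7.5 − (7.5)² = 168.75.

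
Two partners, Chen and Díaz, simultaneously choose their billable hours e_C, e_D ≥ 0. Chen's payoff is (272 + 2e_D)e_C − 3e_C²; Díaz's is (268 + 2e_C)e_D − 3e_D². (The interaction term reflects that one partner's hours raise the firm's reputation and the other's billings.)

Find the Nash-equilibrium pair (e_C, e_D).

67.75, 67.25

Expanding Chen's payoff: 272e_C + 2e_De_C − 3e_C².
∂π/∂e_C = 272 + 2e_D − 6e_C = 0, so e_C = 136/3 + (1/3)e_D.
Likewise for Díaz: e_D = 134/3 + (1/3)e_C.
Solving the two reaction functions simultaneously: (1 − (1/3)(1/3))e_C = 136/3 + (1/3)·(134/3), so (8/9)e_C = 542/9 and e_C = 67.75.
Then e_D = 134/3 + (1/3)·67.75 = 67.25.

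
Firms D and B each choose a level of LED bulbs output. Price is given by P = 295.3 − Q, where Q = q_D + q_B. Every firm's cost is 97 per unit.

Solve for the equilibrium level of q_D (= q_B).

Firm D's profit: π = q_D(295.3 − (q_D + q_B)) − 97q_D.
∂π/∂q_D = 198.3 − 2q_D − q_B = 0, so q_D = 99.15 − 0.5q_B.
Setting q_D = q_B in the reaction function: q_D = 99.15 − 0.5q_D, so q_D = 99.15 / 1.5 = 66.1.

66.1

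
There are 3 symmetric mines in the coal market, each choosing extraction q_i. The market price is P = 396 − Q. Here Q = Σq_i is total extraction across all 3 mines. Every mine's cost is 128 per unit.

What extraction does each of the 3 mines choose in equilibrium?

67

A representative mine's profit is π_i = q_i(396 − Q) − 128q_i, with Q = q_i + Σ_{j≠i} q_j.
First-order condition: 268 − 2q_i − Σ_{j≠i} q_j = 0.
Imposing symmetry (q_j = q for all j) turns Σ_{j≠i} q_j into 2q, so 268 = 4q and q = 67.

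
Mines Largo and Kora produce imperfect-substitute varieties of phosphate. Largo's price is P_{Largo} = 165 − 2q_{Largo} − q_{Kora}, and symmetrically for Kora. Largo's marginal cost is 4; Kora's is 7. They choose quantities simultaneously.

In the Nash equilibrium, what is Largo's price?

Mine Largo's profit: π = q_{Largo}(165 − 2q_{Largo} − q_{Kora}) − 4q_{Largo}.
∂π/∂q_{Largo} = 161 − 4q_{Largo} − q_{Kora} = 0 ⇒ q_{Largo} = 40.25 − 0.25q_{Kora}.
Similarly q_{Kora} = 39.5 − 0.25q_{Largo}.
Plugging q_{Kora} into Largo's best response: q_{Largo} = 40.25 − 0.25(39.5 − 0.25q_{Largo}) ⇒ 0.9375q_{Largo} = 30.375, so q_{Largo} = 32.4.
Then q_{Kora} = 39.5 − 0.25·32.4 = 31.4.
P_{Largo} = 165 − 2·32.4 − 31.4 = 68.8.

68.8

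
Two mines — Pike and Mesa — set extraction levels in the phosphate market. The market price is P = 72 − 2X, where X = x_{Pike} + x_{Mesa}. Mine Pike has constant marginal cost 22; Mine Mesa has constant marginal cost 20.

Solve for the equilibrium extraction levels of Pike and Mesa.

8, 9

Mine Pike's profit: π = x_{Pike}(72 − 2(x_{Pike} + x_{Mesa})) − 22x_{Pike}.
∂π/∂x_{Pike} = 50 − 4x_{Pike} − 2x_{Mesa} = 0, so x_{Pike} = 12.5 − 0.5x_{Mesa}.
By the same steps for Mesa: x_{Mesa} = 13 − 0.5x_{Pike}.
Solving the two reaction functions simultaneously: (1 − (−0.5)(−0.5))x_{Pike} = 12.5 − 0.5·13, so 0.75x_{Pike} = 6 and x_{Pike} = 8.
Then x_{Mesa} = 13 − 0.5·8 = 9.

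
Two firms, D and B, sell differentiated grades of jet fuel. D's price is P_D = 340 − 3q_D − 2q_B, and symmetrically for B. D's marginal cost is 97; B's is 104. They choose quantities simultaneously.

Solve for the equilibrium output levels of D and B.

Firm D's profit: π = q_D(340 − 3q_D − 2q_B) − 97q_D.
∂π/∂q_D = 243 − 6q_D − 2q_B = 0 ⇒ q_D = 40.5 − (1/3)q_B.
Similarly q_B = 118/3 − (1/3)q_D.
Solving the two reaction functions simultaneously: (1 − (−1/3)(−1/3))q_D = 40.5 − (1/3)·(118/3), so (8/9)q_D = 493/18 and q_D = 30.8125.
Then q_B = 118/3 − (1/3)·30.8125 = 29.0625.

30.8125, 29.0625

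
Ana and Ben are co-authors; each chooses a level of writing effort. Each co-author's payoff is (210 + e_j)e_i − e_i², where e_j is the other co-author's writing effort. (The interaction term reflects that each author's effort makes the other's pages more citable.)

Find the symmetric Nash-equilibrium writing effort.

Ana's payoff is (210 + e_B)e_A − e_A².
∂π/∂e_A = 210 + e_B − 2e_A = 0, so e_A = 105 + 0.5e_B.
The game is symmetric, so in equilibrium e_B = e_A: the reaction function gives 0.5e_A = 105, hence e_A = 210.

210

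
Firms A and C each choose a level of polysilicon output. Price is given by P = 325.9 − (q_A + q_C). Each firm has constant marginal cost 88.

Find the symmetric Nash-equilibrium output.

Firm A's profit: π = q_A(325.9 − (q_A + q_C)) − 88q_A.
∂π/∂q_A = 237.9 − 2q_A − q_C = 0, so q_A = 118.95 − 0.5q_C.
Setting q_A = q_C in the reaction function: q_A = 118.95 − 0.5q_A, so q_A = 118.95 / 1.5 = 79.3.

79.3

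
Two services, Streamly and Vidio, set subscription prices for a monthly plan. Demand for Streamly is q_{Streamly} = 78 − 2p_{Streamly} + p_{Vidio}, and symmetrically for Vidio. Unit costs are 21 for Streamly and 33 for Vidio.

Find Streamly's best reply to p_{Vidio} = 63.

45.75

Streamly's profit: π = (p_{Streamly} − 21)(78 − 2p_{Streamly} + p_{Vidio}).
∂π/∂p_{Streamly} = 120 − 4p_{Streamly} + p_{Vidio} = 0 ⇒ p_{Streamly} = 30 + 0.25p_{Vidio}.
At p_{Vidio} = 63: p_{Streamly} = 30 + 0.25·63 = 45.75.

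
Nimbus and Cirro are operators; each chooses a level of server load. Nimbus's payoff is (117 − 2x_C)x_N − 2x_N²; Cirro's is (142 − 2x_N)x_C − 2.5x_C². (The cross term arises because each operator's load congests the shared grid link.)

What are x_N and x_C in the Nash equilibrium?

18.8125, 20.875

Expanding Nimbus's payoff: 117x_N − 2x_Cx_N − 2x_N².
∂π/∂x_N = 117 − 2x_C − 4x_N = 0, so x_N = 29.25 − 0.5x_C.
Likewise for Cirro: x_C = 28.4 − 0.4x_N.
Solving the two reaction functions simultaneously: (1 − (−0.5)(−0.4))x_N = 29.25 − 0.5·28.4, so 0.8x_N = 15.05 and x_N = 18.8125.
Then x_C = 28.4 − 0.4·18.8125 = 20.875.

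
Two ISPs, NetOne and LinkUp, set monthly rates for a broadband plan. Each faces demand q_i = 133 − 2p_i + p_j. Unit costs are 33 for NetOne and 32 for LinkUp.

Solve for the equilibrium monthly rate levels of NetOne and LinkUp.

66.2, 65.8

NetOne's profit: π = (p_{NetOne} − 33)(133 − 2p_{NetOne} + p_{LinkUp}).
∂π/∂p_{NetOne} = 199 − 4p_{NetOne} + p_{LinkUp} = 0 ⇒ p_{NetOne} = 49.75 + 0.25p_{LinkUp}.
Similarly p_{LinkUp} = 49.25 + 0.25p_{NetOne}.
Substituting the second reaction function into the first: p_{NetOne} = 49.75 + 0.25(49.25 + 0.25p_{NetOne}), which gives 0.9375p_{NetOne} = 62.0625 ⇒ p_{NetOne} = 66.2.
Then p_{LinkUp} = 49.25 + 0.25·66.2 = 65.8.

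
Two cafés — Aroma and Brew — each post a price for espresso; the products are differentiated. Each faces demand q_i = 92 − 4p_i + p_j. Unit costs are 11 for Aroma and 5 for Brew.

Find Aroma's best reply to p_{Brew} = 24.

Aroma's profit: π = (p_{Aroma} − 11)(92 − 4p_{Aroma} + p_{Brew}).
∂π/∂p_{Aroma} = 136 − 8p_{Aroma} + p_{Brew} = 0 ⇒ p_{Aroma} = 17 + 0.125p_{Brew}.
At p_{Brew} = 24: p_{Aroma} = 17 + 0.125·24 = 20.

20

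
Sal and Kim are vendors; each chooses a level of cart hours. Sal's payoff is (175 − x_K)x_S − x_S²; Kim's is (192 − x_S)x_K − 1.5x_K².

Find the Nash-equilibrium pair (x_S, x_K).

Expanding Sal's payoff: 175x_S − x_Kx_S − x_S².
∂π/∂x_S = 175 − x_K − 2x_S = 0, so x_S = 87.5 − 0.5x_K.
Likewise for Kim: x_K = 64 − (1/3)x_S.
Plugging x_K into Sal's best response: x_S = 87.5 − 0.5(64 − (1/3)x_S) ⇒ (5/6)x_S = 55.5, so x_S = 66.6.
Then x_K = 64 − (1/3)·66.6 = 41.8.

66.6, 41.8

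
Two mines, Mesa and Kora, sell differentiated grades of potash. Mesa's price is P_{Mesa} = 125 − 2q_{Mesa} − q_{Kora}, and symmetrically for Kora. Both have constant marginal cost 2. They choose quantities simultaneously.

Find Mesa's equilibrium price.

51.2

Mine Mesa's profit: π = q_{Mesa}(125 − 2q_{Mesa} − q_{Kora}) − 2q_{Mesa}.
∂π/∂q_{Mesa} = 123 − 4q_{Mesa} − q_{Kora} = 0 ⇒ q_{Mesa} = 30.75 − 0.25q_{Kora}.
Setting q_{Mesa} = q_{Kora} in the reaction function: q_{Mesa} = 30.75 − 0.25q_{Mesa}, so q_{Mesa} = 30.75 / 1.25 = 24.6.
P_{Mesa} = 125 − 2·24.6 − 24.6 = 51.2.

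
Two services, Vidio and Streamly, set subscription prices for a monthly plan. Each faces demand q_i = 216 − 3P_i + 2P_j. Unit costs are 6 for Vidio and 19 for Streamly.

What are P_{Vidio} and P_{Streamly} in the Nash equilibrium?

60.9375, 65.8125

Vidio's profit: π = (P_{Vidio} − 6)(216 − 3P_{Vidio} + 2P_{Streamly}).
∂π/∂P_{Vidio} = 234 − 6P_{Vidio} + 2P_{Streamly} = 0 ⇒ P_{Vidio} = 39 + (1/3)P_{Streamly}.
Similarly P_{Streamly} = 45.5 + (1/3)P_{Vidio}.
Plugging P_{Streamly} into Vidio's best response: P_{Vidio} = 39 + (1/3)(45.5 + (1/3)P_{Vidio}) ⇒ (8/9)P_{Vidio} = 325/6, so P_{Vidio} = 60.9375.
Then P_{Streamly} = 45.5 + (1/3)·60.9375 = 65.8125.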